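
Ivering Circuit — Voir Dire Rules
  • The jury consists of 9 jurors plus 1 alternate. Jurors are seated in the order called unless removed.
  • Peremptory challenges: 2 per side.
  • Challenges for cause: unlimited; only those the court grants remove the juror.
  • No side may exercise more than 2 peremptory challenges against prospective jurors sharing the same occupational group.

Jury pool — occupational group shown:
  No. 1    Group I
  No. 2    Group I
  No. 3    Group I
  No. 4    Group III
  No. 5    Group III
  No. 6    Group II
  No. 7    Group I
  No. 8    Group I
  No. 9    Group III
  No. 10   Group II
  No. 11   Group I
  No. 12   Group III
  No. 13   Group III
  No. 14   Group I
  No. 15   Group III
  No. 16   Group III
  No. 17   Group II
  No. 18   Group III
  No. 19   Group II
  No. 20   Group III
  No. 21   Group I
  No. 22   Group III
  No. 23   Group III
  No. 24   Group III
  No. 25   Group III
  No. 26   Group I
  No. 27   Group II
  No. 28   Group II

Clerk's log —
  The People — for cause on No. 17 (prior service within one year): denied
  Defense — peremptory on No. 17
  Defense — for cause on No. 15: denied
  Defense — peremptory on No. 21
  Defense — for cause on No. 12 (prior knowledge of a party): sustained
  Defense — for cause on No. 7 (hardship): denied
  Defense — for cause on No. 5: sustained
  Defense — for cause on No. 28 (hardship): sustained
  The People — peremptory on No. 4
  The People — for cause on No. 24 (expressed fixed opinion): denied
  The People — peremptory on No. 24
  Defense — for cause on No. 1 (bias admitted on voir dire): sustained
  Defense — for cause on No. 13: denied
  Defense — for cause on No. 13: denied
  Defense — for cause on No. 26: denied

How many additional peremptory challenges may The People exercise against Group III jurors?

The People peremptories so far: #4, #24 — 2 of 2 used, 0 left overall.
Against Group III: #4, #24 — 2 used; per-group cap 2 leaves 0.
Binding limit: min(0, 0) = 0.

0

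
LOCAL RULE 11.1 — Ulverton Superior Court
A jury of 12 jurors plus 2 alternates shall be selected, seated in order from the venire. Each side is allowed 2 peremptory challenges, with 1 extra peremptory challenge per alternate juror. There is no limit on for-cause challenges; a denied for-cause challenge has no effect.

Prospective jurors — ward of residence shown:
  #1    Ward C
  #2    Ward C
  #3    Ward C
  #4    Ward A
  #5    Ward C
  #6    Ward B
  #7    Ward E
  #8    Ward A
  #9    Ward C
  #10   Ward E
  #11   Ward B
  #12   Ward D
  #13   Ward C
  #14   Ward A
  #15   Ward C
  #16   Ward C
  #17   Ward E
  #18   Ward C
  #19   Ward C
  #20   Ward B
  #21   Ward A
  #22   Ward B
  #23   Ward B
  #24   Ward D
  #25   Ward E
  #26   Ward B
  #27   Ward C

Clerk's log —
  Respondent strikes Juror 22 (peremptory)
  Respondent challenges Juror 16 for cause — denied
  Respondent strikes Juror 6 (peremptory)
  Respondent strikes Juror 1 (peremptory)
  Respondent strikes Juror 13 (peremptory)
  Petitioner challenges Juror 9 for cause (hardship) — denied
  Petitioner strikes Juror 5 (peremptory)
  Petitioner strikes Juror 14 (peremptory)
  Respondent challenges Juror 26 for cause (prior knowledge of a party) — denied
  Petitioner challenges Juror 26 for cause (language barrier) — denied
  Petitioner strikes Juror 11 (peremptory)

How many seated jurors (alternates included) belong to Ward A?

Removed: #1, #5, #6, #11, #13, #14, #22.
Seated (14 incl. alternates): #2, #3, #4, #7, #8, #9, #10, #12, #15, #16, #17, #18, #19, #20.
Of those, in Ward A: #4, #8 → 2.

2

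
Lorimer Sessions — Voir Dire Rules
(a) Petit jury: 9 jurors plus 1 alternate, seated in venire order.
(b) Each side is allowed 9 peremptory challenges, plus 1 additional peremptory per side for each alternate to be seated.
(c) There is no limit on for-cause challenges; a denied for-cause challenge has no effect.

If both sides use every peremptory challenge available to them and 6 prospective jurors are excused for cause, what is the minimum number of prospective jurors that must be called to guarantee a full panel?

36

Seats to fill: 9 + 1 alternates = 10.
Peremptories: 9 + 1×1 = 10 per side × 2 sides = 20.
For-cause removals: 6.
Minimum venire: 10 + 20 + 6 = 36.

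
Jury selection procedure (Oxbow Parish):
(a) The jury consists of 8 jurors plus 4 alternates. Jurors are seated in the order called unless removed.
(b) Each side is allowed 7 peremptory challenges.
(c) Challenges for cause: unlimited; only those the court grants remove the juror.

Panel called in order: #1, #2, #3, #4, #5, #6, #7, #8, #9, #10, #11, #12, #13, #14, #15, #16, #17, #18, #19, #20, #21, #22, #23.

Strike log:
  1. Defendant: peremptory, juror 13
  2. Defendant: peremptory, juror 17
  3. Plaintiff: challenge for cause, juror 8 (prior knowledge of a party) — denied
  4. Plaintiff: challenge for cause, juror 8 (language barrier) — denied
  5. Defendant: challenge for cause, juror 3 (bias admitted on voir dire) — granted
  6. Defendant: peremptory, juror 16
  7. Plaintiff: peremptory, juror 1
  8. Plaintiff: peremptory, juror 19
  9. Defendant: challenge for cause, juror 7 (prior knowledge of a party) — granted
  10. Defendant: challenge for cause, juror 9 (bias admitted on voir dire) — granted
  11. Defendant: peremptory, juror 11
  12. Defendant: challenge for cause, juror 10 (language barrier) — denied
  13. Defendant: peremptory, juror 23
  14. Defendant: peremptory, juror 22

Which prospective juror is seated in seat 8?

14

Removed: #1, #3, #7, #9, #11, #13, #16, #17, #19, #22, #23. (#8, #10 stay — for-cause denied.)
Seating in order: seats 1–8 → #2, #4, #5, #6, #8, #10, #12, #14; alternates → #15, #18, #20, #21.
So seat 8 is #14.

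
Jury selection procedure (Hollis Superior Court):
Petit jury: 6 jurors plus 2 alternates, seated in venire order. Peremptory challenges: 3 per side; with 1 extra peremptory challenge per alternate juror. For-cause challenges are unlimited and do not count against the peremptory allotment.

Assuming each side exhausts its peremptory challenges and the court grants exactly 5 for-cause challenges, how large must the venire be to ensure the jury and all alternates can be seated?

23

Seats to fill: 6 + 2 alternates = 8.
Peremptories: 3 + 1×2 = 5 per side × 2 sides = 10.
For-cause removals: 5.
Minimum venire: 8 + 10 + 5 = 23.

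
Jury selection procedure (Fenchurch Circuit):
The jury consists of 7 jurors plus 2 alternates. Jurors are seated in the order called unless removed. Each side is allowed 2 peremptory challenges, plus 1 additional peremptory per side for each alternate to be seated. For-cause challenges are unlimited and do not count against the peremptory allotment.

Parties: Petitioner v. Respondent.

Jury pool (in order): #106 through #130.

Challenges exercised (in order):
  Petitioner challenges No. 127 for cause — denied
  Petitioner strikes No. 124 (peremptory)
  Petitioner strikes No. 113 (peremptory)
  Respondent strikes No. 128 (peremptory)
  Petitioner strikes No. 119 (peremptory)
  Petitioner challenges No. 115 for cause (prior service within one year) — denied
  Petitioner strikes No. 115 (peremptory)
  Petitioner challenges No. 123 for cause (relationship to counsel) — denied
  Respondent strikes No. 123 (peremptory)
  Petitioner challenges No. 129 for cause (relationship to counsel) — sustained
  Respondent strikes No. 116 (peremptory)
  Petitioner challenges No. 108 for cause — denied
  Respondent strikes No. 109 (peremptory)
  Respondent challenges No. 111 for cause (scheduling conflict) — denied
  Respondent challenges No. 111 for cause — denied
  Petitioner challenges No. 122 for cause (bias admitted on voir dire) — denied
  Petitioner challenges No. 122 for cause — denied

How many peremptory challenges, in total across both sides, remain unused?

Petitioner allotment: 2 base + 1 × 2 alternates = 4. Respondent allotment: 2 base + 1 × 2 alternates = 4.
Petitioner peremptories used: #124, #113, #119, #115 — 4 (for-cause on #127, #115, #123, #129, #108, #122, #122 don't count).
Respondent peremptories used: #128, #123, #116, #109 — 4 (for-cause on #111, #111 don't count).
Remaining: (4 − 4) + (4 − 4) = 0.

0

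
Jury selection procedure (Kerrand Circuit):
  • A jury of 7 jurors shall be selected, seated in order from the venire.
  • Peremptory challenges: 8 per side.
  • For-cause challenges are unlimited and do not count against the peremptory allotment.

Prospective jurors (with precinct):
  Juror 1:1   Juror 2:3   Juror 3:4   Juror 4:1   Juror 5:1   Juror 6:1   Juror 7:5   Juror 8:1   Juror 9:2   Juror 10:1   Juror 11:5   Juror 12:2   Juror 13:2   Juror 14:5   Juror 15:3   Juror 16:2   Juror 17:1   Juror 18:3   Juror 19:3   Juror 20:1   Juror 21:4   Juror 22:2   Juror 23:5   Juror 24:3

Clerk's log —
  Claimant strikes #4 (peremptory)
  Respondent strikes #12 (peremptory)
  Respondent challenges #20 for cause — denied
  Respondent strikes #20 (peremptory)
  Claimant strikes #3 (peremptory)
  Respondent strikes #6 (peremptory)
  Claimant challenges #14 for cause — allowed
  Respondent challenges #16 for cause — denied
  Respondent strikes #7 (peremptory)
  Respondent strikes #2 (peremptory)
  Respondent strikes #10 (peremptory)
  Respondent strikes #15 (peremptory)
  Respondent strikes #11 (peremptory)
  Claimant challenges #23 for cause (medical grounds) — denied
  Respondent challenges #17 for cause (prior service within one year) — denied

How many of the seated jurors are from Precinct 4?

Removed: #2, #3, #4, #6, #7, #10, #11, #12, #14, #15, #20.
Seated jurors 1–7: #1, #5, #8, #9, #13, #16, #17.
None of those are in Precinct 4 → 0.

0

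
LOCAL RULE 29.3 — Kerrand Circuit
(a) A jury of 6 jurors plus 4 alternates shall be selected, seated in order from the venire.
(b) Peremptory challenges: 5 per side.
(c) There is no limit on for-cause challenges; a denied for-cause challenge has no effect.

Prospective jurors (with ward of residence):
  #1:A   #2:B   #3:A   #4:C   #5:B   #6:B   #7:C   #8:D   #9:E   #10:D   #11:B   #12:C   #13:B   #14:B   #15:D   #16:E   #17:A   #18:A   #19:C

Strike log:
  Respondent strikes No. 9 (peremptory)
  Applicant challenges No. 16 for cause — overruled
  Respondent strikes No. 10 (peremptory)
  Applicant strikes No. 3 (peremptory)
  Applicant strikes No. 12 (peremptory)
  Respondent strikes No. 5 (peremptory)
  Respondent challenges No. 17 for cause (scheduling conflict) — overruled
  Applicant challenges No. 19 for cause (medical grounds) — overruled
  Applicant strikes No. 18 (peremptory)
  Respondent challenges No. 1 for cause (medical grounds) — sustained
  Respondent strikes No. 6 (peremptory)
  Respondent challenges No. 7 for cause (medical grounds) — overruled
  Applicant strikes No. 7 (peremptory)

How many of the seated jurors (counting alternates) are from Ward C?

Removed: #1, #3, #5, #6, #7, #9, #10, #12, #18.
Seated (10 incl. alternates): #2, #4, #8, #11, #13, #14, #15, #16, #17, #19.
Of those, in Ward C: #4, #19 → 2.

2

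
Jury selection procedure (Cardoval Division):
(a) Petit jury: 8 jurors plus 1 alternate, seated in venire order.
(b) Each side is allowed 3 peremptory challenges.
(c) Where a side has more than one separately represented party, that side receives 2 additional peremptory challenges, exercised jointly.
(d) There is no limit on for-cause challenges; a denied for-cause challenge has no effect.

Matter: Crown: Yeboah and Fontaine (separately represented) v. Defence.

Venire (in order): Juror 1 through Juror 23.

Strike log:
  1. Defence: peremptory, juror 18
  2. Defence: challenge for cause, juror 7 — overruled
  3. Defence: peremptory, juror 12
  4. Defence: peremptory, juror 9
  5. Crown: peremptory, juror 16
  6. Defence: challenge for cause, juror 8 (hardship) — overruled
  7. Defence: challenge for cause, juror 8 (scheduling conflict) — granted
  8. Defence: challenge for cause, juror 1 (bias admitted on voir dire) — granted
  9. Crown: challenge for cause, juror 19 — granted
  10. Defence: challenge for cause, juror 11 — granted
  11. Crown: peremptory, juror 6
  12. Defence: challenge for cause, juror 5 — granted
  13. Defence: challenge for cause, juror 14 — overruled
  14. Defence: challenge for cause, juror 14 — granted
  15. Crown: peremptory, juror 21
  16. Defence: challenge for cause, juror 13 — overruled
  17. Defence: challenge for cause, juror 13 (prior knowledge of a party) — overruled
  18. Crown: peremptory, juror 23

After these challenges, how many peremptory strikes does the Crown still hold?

1

Crown allotment: 3 base + 2 multi-party = 5.
Crown peremptories used: #16, #6, #21, #23 — 4 (the for-cause on #19 doesn't count).
Remaining: 5 − 4 = 1.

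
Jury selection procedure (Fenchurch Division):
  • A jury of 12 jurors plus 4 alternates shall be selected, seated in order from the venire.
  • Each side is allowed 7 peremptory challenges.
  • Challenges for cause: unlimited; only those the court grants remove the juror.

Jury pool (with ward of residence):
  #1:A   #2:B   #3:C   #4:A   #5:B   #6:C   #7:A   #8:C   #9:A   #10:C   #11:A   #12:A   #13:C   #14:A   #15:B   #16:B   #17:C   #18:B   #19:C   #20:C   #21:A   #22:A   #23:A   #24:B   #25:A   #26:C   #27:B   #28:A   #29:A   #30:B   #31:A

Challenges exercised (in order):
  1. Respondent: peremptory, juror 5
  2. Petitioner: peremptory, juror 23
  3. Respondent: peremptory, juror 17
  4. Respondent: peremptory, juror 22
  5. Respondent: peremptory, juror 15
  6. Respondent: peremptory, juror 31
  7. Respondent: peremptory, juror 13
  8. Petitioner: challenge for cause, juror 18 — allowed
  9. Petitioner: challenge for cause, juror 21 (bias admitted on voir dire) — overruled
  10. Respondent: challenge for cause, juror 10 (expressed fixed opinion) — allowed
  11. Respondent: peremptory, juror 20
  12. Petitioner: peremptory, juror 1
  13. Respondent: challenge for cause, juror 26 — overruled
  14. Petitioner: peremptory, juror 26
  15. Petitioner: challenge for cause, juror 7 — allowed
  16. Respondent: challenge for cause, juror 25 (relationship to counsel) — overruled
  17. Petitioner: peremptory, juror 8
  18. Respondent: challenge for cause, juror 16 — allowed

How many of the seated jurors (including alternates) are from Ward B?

4

Removed: #1, #5, #7, #8, #10, #13, #15, #16, #17, #18, #20, #22, #23, #26, #31.
Seated (16 incl. alternates): #2, #3, #4, #6, #9, #11, #12, #14, #19, #21, #24, #25, #27, #28, #29, #30.
Of those, in Ward B: #2, #24, #27, #30 → 4.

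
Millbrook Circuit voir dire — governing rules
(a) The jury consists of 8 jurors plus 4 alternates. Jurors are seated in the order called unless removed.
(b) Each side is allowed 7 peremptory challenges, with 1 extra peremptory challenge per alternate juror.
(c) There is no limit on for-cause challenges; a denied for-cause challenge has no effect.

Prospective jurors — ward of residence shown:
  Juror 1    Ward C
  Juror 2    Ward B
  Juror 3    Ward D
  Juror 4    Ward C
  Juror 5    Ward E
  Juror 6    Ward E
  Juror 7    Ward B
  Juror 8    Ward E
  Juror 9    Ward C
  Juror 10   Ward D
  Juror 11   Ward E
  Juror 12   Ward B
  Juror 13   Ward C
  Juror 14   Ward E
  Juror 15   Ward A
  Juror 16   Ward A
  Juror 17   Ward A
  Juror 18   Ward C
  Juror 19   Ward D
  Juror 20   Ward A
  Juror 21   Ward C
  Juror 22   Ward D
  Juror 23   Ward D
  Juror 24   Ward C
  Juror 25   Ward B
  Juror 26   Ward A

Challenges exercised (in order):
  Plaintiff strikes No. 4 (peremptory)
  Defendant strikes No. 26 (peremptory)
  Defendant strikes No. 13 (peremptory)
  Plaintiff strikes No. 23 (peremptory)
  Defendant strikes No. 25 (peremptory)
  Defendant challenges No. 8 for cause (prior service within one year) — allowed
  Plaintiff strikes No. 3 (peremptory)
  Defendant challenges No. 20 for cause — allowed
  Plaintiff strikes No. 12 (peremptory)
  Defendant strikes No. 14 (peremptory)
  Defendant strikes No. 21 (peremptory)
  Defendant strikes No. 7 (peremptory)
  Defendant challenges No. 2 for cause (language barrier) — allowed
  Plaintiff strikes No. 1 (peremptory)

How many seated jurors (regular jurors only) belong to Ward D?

Removed: #1, #2, #3, #4, #7, #8, #12, #13, #14, #20, #21, #23, #25, #26.
Seated jurors 1–8: #5, #6, #9, #10, #11, #15, #16, #17 (alternates #18, #19, #22, #24 not counted).
Of those, in Ward D: #10 → 1.

1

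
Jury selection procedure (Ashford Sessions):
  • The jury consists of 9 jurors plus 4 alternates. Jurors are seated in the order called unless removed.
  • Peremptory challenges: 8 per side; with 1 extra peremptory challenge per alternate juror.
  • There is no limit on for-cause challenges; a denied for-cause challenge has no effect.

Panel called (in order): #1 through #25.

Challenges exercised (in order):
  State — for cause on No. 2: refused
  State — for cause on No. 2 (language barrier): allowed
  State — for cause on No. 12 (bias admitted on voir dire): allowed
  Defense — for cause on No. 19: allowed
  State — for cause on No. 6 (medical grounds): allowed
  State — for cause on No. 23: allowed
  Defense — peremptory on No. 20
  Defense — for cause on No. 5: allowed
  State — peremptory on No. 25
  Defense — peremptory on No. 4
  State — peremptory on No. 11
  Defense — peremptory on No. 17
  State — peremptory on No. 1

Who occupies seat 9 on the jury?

Removed: #1, #2, #4, #5, #6, #11, #12, #17, #19, #20, #23, #25.
Seating in order: seats 1–9 → #3, #7, #8, #9, #10, #13, #14, #15, #16; alternates → #18, #21, #22, #24.
So seat 9 is #16.

16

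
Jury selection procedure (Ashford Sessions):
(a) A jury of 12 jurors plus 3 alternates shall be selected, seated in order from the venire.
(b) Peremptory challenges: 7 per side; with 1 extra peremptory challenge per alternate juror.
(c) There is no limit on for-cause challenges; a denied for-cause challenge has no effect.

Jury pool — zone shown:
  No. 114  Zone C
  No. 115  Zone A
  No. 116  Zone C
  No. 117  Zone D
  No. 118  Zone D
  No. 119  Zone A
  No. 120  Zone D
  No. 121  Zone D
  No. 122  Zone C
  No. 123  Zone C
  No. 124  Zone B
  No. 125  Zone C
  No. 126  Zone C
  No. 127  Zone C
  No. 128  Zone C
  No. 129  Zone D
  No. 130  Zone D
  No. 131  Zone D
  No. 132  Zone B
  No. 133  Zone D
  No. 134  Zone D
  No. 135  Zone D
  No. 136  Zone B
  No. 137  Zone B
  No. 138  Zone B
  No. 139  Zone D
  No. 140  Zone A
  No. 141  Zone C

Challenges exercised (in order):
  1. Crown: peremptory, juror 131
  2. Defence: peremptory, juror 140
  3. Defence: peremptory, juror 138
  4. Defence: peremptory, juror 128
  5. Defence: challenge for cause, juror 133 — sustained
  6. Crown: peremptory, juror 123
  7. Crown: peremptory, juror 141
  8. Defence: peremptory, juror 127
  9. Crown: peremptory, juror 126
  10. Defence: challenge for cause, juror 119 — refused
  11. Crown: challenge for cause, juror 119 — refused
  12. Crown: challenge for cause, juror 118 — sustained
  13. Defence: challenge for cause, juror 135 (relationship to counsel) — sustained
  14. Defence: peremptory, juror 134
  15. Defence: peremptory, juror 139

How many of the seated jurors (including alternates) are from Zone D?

5

Removed: #118, #123, #126, #127, #128, #131, #133, #134, #135, #138, #139, #140, #141.
Seated (15 incl. alternates): #114, #115, #116, #117, #119, #120, #121, #122, #124, #125, #129, #130, #132, #136, #137.
Of those, in Zone D: #117, #120, #121, #129, #130 → 5.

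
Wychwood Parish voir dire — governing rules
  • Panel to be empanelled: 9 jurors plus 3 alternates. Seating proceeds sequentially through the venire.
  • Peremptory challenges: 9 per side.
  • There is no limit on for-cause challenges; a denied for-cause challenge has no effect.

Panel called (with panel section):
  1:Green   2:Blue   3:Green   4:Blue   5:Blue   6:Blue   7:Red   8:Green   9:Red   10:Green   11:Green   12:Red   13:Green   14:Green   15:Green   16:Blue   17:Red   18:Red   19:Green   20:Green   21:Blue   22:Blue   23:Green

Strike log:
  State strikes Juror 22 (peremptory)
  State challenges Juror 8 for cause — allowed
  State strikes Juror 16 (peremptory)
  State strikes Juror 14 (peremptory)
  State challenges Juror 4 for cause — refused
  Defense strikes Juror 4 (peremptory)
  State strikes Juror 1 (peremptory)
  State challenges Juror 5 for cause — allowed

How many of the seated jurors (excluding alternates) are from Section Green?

4

Removed: #1, #4, #5, #8, #14, #16, #22.
Seated jurors 1–9: #2, #3, #6, #7, #9, #10, #11, #12, #13 (alternates #15, #17, #18 not counted).
Of those, in Section Green: #3, #10, #11, #13 → 4.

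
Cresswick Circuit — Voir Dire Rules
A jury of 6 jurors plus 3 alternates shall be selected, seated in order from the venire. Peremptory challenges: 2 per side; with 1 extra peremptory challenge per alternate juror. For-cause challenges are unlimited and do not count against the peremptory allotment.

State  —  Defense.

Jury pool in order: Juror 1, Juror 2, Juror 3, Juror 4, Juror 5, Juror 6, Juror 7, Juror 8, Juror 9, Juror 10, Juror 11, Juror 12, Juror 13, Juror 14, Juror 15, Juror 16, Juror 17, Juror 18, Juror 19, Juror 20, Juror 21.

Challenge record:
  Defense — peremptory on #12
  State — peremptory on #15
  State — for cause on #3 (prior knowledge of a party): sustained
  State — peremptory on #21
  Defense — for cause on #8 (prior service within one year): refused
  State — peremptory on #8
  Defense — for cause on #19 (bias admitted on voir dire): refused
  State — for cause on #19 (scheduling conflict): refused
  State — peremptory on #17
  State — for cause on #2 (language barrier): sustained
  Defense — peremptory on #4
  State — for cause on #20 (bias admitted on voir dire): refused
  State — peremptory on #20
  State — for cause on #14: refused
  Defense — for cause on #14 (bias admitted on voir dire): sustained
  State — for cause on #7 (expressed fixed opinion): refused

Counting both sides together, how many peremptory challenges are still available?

State allotment: 2 base + 1 × 3 alternates = 5. Defense allotment: 2 base + 1 × 3 alternates = 5.
State peremptories used: #15, #21, #8, #17, #20 — 5 (for-cause on #3, #19, #2, #20, #14, #7 don't count).
Defense peremptories used: #12, #4 — 2 (for-cause on #8, #19, #14 don't count).
Remaining: (5 − 5) + (5 − 2) = 3.

3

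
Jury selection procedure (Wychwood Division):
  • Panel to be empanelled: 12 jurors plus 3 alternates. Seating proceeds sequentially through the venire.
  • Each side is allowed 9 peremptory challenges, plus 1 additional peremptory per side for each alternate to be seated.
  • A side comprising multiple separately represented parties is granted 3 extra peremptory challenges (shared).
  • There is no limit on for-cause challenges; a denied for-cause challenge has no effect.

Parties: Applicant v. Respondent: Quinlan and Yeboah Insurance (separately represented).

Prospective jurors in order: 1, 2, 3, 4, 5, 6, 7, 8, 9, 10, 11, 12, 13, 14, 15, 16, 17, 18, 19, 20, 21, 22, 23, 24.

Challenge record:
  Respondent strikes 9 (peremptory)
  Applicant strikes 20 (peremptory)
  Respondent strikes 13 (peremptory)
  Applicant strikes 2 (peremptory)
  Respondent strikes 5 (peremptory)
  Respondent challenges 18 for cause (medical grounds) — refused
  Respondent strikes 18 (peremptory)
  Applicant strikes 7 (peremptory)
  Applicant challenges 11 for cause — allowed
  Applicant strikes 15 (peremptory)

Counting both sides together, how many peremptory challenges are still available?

19

Applicant allotment: 9 base + 1 × 3 alternates = 12. Respondent allotment: 9 base + 1 × 3 alternates + 3 multi-party = 15.
Applicant peremptories used: #20, #2, #7, #15 — 4 (the for-cause on #11 doesn't count).
Respondent peremptories used: #9, #13, #5, #18 — 4 (the for-cause on #18 doesn't count).
Remaining: (12 − 4) + (15 − 4) = 19.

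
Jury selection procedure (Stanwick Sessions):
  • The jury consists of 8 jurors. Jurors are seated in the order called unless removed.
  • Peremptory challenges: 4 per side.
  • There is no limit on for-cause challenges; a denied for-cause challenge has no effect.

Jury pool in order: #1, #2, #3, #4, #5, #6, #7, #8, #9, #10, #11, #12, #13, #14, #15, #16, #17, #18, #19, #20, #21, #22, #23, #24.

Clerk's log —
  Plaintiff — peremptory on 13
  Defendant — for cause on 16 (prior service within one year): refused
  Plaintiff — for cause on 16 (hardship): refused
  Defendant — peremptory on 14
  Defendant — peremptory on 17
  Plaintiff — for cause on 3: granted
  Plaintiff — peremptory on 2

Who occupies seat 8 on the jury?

Removed: #2, #3, #13, #14, #17. (#16 stays — for-cause denied.)
Filling seats in venire order through position 8: #1, #4, #5, #6, #7, #8, #9, #10.
So seat 8 is #10.

10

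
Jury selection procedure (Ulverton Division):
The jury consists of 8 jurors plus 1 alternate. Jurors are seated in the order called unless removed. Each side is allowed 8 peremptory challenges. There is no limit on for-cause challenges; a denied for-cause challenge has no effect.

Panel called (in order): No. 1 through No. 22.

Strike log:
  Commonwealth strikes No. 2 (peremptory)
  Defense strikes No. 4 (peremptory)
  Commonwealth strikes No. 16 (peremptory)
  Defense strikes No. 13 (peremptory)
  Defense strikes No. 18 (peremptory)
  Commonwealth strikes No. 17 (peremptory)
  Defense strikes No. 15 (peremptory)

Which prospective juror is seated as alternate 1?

Removed: #2, #4, #13, #15, #16, #17, #18.
Filling seats in venire order through position 9: #1, #3, #5, #6, #7, #8, #9, #10, #11.
So alternate 1 is #11.

11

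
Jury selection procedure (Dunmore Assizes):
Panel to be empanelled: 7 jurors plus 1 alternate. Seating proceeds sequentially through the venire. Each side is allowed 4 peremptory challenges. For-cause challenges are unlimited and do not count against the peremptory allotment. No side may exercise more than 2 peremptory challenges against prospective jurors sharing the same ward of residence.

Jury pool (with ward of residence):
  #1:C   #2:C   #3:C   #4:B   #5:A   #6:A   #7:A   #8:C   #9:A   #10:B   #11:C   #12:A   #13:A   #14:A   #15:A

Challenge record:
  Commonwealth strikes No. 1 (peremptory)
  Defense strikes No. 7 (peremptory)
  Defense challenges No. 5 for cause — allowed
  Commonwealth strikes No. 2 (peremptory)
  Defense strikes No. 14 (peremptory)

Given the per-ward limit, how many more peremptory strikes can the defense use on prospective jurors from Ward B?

2

Defense peremptories so far: #7, #14 — 2 of 4 used, 2 left overall.
Against Ward B: none yet — per-ward cap 2 leaves 2.
Binding limit: min(2, 2) = 2.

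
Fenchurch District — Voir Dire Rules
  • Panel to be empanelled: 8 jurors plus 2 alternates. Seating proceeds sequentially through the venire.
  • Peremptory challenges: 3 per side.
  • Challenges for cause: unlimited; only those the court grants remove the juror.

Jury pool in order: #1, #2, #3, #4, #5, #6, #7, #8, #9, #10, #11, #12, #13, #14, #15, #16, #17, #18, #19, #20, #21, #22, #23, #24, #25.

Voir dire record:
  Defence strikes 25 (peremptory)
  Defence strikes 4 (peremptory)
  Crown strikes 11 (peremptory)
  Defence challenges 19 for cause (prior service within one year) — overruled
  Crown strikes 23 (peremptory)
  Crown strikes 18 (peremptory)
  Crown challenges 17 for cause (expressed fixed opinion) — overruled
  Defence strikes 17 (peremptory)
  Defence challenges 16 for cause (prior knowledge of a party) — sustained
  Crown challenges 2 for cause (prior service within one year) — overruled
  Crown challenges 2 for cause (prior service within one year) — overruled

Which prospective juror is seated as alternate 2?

Removed: #4, #11, #16, #17, #18, #23, #25. (#2, #19 stay — for-cause denied.)
Seating in order: seats 1–8 → #1, #2, #3, #5, #6, #7, #8, #9; alternates → #10, #12.
So alternate 2 is #12.

12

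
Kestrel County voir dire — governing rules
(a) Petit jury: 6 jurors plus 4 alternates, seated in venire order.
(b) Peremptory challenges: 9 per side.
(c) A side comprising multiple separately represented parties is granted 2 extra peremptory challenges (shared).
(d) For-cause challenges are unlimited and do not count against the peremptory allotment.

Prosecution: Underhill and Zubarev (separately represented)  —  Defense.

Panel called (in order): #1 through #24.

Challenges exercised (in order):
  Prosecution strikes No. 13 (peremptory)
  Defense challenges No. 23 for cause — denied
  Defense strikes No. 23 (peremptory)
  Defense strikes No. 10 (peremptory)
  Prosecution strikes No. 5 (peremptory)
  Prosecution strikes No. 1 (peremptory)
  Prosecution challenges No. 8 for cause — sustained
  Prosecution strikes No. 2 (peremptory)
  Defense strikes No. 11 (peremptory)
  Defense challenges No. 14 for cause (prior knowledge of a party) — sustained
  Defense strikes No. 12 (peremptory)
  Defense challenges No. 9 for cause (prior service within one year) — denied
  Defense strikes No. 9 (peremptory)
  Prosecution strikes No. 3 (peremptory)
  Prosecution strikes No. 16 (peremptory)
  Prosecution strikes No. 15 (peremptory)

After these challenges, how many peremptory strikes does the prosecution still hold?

4

Prosecution allotment: 9 base + 2 multi-party = 11.
Prosecution peremptories used: #13, #5, #1, #2, #3, #16, #15 — 7 (the for-cause on #8 doesn't count).
Remaining: 11 − 7 = 4.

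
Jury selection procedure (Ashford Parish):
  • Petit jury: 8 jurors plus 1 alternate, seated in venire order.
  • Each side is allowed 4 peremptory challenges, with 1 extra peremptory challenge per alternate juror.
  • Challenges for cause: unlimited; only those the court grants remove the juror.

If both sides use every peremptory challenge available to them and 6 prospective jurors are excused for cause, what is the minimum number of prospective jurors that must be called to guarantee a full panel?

Seats to fill: 8 + 1 alternates = 9.
Peremptories: 4 + 1×1 = 5 per side × 2 sides = 10.
For-cause removals: 6.
Minimum venire: 9 + 10 + 6 = 25.

25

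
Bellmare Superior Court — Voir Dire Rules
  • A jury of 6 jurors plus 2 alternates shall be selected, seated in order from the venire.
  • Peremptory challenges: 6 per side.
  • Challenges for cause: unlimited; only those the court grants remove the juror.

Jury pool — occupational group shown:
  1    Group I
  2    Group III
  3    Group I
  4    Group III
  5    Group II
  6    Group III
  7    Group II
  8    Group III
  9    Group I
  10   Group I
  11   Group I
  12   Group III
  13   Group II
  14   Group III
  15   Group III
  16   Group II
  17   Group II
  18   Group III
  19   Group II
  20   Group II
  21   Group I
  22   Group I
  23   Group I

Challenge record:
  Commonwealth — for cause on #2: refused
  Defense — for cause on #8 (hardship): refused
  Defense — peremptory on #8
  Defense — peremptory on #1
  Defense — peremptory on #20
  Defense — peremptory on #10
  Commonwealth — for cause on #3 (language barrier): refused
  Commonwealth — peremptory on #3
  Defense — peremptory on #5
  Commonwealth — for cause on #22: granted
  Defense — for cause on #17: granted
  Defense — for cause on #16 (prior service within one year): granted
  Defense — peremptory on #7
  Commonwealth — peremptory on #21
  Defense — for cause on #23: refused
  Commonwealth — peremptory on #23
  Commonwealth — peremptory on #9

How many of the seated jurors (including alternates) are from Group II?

1

Removed: #1, #3, #5, #7, #8, #9, #10, #16, #17, #20, #21, #22, #23.
Seated (8 incl. alternates): #2, #4, #6, #11, #12, #13, #14, #15.
Of those, in Group II: #13 → 1.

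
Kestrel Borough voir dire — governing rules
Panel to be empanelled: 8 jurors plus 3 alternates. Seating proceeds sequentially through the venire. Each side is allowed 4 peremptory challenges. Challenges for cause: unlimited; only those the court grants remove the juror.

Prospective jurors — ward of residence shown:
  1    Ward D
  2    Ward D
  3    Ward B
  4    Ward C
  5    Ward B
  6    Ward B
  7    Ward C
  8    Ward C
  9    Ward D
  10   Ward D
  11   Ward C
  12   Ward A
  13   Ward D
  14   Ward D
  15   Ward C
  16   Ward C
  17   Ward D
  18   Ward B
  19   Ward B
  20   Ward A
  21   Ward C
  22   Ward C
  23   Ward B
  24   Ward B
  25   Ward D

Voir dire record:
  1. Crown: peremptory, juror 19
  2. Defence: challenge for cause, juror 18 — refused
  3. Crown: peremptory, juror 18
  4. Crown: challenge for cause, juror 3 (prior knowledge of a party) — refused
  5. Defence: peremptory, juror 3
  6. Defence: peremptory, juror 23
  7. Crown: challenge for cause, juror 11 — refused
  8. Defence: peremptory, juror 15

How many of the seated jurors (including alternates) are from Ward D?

4

Removed: #3, #15, #18, #19, #23.
Seated (11 incl. alternates): #1, #2, #4, #5, #6, #7, #8, #9, #10, #11, #12.
Of those, in Ward D: #1, #2, #9, #10 → 4.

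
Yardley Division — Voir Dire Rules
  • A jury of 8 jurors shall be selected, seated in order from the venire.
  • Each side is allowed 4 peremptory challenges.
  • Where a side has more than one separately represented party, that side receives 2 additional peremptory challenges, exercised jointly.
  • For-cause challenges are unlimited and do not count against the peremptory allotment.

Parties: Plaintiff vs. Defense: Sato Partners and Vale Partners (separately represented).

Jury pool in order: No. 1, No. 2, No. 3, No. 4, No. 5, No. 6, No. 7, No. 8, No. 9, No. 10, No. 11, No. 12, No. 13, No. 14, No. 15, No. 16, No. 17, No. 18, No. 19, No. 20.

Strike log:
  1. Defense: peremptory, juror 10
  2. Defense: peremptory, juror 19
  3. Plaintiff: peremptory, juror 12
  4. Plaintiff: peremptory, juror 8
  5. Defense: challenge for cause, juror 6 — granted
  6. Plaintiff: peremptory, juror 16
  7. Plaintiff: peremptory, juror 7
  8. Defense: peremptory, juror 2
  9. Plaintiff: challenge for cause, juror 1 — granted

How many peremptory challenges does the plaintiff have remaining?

0

Plaintiff allotment: 4.
Plaintiff peremptories used: #12, #8, #16, #7 — 4 (the for-cause on #1 doesn't count).
Remaining: 4 − 4 = 0.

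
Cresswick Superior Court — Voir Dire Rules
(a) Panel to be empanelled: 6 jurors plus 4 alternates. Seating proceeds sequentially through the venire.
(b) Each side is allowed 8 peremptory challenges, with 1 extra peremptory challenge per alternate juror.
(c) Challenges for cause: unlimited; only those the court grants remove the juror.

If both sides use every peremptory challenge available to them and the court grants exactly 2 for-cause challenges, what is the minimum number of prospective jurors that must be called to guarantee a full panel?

Seats to fill: 6 + 4 alternates = 10.
Peremptories: 8 + 1×4 = 12 per side × 2 sides = 24.
For-cause removals: 2.
Minimum venire: 10 + 24 + 2 = 36.

36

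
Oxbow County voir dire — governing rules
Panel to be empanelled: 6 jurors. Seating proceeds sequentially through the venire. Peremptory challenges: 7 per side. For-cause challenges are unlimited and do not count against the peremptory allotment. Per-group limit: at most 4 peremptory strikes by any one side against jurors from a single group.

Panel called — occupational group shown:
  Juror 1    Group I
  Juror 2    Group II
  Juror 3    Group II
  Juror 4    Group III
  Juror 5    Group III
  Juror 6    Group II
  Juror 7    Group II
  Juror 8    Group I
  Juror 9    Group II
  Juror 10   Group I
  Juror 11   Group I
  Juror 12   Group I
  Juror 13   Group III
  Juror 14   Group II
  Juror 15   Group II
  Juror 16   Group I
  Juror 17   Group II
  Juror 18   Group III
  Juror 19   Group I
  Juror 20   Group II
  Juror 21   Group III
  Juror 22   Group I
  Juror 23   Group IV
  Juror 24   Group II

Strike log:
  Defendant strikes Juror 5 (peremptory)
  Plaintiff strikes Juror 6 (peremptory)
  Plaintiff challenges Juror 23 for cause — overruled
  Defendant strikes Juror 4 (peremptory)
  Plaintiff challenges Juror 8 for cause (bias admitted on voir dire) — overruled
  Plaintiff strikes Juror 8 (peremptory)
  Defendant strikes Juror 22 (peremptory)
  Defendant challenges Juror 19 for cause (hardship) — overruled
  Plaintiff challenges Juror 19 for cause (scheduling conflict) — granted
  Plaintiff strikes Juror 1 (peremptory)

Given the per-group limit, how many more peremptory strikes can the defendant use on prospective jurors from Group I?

Defendant peremptories so far: #5, #4, #22 — 3 of 7 used, 4 left overall.
Against Group I: #22 — 1 used; per-group cap 4 leaves 3.
Binding limit: min(4, 3) = 3.

3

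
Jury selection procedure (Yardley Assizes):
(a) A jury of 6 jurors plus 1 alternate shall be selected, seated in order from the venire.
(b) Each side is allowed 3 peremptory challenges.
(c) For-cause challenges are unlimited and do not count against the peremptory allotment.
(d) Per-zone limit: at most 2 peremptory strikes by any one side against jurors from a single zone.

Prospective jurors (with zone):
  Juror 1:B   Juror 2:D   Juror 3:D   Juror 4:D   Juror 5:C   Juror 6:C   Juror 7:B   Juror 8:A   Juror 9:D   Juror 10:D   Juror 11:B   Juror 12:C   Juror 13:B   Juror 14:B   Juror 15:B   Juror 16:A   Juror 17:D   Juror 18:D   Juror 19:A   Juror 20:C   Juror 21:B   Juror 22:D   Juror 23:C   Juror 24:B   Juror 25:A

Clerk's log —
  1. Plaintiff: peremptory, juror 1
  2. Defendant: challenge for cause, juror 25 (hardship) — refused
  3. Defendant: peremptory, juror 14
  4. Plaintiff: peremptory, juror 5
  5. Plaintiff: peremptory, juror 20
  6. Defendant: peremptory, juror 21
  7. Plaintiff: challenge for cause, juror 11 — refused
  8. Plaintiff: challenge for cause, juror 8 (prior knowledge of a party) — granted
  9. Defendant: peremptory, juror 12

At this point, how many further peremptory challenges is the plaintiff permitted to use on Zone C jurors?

Plaintiff peremptories so far: #1, #5, #20 — 3 of 3 used, 0 left overall.
Against Zone C: #5, #20 — 2 used; per-zone cap 2 leaves 0.
Binding limit: min(0, 0) = 0.

0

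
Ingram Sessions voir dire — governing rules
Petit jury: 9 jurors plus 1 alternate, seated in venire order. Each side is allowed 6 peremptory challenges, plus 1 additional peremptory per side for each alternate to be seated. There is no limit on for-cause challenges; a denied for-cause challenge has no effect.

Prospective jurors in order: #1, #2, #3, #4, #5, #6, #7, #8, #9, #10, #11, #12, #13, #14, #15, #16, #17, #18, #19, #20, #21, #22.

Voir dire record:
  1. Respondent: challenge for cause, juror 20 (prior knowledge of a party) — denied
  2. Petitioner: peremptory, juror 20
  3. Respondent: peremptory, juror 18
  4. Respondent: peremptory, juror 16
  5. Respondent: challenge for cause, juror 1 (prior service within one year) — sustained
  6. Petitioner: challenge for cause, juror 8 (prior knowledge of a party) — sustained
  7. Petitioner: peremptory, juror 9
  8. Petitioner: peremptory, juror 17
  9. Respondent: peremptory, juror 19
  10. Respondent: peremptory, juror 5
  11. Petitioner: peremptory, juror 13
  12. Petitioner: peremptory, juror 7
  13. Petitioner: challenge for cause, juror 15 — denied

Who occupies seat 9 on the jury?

15

Removed: #1, #5, #7, #8, #9, #13, #16, #17, #18, #19, #20. (#15 stays — for-cause denied.)
Seating in order: seats 1–9 → #2, #3, #4, #6, #10, #11, #12, #14, #15; alternates → #21.
So seat 9 is #15.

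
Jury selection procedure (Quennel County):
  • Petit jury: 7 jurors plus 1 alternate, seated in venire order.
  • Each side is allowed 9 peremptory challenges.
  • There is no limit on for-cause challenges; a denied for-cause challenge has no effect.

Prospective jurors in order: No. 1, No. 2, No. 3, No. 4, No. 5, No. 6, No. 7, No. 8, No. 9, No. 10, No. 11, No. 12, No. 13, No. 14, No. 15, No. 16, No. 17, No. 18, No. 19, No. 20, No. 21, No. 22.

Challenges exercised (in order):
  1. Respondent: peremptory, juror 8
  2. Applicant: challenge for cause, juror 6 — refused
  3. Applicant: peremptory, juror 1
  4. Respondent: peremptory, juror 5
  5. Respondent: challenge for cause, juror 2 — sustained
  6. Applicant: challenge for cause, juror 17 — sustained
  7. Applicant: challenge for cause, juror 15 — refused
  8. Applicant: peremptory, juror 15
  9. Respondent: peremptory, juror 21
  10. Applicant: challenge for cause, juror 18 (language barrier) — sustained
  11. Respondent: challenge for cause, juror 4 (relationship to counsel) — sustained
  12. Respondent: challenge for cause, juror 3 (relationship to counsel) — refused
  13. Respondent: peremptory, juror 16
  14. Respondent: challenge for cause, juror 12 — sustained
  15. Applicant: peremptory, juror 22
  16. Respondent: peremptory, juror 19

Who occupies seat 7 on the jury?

Removed: #1, #2, #4, #5, #8, #12, #15, #16, #17, #18, #19, #21, #22. (#3, #6 stay — for-cause denied.)
Seating in order: seats 1–7 → #3, #6, #7, #9, #10, #11, #13; alternates → #14.
So seat 7 is #13.

13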